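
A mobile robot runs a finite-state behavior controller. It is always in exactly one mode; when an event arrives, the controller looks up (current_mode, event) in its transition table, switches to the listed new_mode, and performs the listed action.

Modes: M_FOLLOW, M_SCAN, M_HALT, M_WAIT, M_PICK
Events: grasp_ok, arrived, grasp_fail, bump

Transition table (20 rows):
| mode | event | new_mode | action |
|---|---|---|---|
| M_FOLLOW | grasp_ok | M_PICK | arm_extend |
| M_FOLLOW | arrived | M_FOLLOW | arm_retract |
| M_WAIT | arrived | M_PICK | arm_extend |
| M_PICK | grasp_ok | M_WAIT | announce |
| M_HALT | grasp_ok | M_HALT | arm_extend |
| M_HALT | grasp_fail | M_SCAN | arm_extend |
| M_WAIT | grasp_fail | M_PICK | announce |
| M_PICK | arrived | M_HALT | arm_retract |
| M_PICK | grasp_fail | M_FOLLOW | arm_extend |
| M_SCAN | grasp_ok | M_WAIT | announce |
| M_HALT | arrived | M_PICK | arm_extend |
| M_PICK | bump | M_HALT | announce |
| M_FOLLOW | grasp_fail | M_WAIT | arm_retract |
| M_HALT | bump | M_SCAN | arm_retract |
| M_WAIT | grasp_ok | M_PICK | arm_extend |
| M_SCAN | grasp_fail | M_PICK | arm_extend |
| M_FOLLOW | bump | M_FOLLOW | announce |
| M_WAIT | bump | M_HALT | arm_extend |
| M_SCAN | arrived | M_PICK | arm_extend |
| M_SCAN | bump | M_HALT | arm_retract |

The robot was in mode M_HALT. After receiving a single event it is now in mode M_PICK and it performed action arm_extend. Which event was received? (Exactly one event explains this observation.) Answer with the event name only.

arrived

try grasp_ok: (M_HALT, grasp_ok) → (M_HALT, arm_extend)
try arrived: (M_HALT, arrived) → (M_PICK, arm_extend)  ← matches
try grasp_fail: (M_HALT, grasp_fail) → (M_SCAN, arm_extend)
try bump: (M_HALT, bump) → (M_SCAN, arm_retract)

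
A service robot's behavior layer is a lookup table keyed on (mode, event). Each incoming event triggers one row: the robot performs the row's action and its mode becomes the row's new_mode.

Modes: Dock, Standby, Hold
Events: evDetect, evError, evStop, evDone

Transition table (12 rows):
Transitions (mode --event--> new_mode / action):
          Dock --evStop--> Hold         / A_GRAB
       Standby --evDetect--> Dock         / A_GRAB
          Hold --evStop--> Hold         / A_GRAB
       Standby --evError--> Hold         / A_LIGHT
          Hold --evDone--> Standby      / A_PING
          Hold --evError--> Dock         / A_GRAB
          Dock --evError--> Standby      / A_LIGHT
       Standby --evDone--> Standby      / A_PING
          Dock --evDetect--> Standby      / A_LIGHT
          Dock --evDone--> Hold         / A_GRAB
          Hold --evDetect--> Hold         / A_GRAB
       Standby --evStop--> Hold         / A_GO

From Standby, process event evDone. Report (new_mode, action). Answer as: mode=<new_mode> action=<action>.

mode=Standby action=A_PING

current mode = Standby; filter table to that mode:
  (Standby, evDetect) → (Dock, A_GRAB)
  (Standby, evError) → (Hold, A_LIGHT)
  (Standby, evDone) → (Standby, A_PING)  ← event matches
  (Standby, evStop) → (Hold, A_GO)
event = evDone selects (Standby, A_PING)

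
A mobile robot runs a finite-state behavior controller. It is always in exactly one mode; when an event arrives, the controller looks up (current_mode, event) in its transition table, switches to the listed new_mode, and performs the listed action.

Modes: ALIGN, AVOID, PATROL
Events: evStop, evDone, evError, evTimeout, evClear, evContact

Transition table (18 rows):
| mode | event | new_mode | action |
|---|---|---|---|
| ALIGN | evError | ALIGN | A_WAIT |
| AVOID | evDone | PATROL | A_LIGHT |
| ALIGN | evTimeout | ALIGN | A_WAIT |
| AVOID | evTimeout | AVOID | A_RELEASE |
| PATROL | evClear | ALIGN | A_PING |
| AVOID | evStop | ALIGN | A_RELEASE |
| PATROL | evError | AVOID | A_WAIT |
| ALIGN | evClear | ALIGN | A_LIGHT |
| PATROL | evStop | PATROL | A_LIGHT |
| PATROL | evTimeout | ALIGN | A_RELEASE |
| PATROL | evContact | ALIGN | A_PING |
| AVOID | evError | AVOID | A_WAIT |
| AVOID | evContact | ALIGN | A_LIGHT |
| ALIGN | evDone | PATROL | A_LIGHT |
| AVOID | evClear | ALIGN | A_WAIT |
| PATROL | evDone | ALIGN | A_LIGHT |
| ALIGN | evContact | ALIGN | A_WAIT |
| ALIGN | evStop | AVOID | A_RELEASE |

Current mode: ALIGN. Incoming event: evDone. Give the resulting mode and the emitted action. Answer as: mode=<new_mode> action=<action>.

mode=PATROL action=A_LIGHT

current mode = ALIGN; filter table to that mode:
  (ALIGN, evError) → (ALIGN, A_WAIT)
  (ALIGN, evTimeout) → (ALIGN, A_WAIT)
  (ALIGN, evClear) → (ALIGN, A_LIGHT)
  (ALIGN, evDone) → (PATROL, A_LIGHT)  ← event matches
  (ALIGN, evContact) → (ALIGN, A_WAIT)
  (ALIGN, evStop) → (AVOID, A_RELEASE)
event = evDone selects (PATROL, A_LIGHT)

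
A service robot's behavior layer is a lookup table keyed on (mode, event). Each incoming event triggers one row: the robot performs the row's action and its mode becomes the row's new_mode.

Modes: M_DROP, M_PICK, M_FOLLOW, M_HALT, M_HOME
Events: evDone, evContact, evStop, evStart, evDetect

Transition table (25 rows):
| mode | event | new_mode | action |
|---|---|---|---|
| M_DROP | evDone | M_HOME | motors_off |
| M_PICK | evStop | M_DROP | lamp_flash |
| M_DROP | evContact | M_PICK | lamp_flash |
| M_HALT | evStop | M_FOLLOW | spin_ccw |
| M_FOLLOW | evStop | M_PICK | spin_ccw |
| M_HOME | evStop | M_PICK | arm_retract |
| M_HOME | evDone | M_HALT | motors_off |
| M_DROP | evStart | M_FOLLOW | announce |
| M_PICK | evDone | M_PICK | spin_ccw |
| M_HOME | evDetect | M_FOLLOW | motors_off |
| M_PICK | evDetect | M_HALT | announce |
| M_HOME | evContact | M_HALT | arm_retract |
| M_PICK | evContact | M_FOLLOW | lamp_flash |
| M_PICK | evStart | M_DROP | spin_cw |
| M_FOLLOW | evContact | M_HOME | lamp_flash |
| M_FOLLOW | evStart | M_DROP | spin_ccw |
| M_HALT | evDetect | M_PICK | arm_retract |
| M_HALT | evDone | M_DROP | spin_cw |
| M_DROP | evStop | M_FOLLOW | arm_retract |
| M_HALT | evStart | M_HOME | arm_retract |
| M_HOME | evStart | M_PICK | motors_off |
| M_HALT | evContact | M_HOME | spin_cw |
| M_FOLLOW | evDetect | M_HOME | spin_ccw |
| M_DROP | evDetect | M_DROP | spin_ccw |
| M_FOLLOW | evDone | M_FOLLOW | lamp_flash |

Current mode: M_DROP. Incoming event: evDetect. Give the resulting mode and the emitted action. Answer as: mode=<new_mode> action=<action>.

mode=M_DROP action=spin_ccw

current mode = M_DROP; filter table to that mode:
  (M_DROP, evDone) → (M_HOME, motors_off)
  (M_DROP, evContact) → (M_PICK, lamp_flash)
  (M_DROP, evStart) → (M_FOLLOW, announce)
  (M_DROP, evStop) → (M_FOLLOW, arm_retract)
  (M_DROP, evDetect) → (M_DROP, spin_ccw)  ← event matches
event = evDetect selects (M_DROP, spin_ccw)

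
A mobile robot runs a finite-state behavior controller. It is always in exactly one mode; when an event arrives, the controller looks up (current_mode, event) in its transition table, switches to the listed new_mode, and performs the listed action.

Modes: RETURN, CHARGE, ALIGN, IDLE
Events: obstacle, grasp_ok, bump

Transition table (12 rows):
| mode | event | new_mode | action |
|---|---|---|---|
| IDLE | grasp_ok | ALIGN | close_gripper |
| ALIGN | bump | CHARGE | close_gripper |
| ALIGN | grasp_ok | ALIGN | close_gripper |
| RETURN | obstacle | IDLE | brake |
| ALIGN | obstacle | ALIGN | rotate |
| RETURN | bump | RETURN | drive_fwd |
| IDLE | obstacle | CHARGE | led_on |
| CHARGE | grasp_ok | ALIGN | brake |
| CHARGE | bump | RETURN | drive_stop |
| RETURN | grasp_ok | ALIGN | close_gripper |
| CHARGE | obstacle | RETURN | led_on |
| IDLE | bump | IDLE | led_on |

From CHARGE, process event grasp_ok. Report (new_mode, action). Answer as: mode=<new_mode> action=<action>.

current mode = CHARGE; filter table to that mode:
  (CHARGE, grasp_ok) → (ALIGN, brake)  ← event matches
  (CHARGE, bump) → (RETURN, drive_stop)
  (CHARGE, obstacle) → (RETURN, led_on)
event = grasp_ok selects (ALIGN, brake)

mode=ALIGN action=brake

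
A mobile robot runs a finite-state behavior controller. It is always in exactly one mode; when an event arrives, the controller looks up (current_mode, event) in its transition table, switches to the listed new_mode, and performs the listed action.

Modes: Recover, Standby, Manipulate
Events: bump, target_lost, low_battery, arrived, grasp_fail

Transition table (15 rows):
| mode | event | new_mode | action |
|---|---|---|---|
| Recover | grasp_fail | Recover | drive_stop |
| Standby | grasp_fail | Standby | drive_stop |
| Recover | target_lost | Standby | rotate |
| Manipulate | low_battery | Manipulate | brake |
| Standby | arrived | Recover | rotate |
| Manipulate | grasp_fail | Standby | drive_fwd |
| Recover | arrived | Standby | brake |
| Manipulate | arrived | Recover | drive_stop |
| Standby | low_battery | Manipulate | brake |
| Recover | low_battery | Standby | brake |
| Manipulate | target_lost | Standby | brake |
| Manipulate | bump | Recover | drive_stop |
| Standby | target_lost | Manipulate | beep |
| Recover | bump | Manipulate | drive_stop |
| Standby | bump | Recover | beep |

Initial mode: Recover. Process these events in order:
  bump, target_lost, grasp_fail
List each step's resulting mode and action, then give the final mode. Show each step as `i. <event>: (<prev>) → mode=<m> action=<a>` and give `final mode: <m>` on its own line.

final mode: Standby

1. bump: (Recover) → mode=Manipulate action=drive_stop
2. target_lost: (Manipulate) → mode=Standby action=brake
3. grasp_fail: (Standby) → mode=Standby action=drive_stop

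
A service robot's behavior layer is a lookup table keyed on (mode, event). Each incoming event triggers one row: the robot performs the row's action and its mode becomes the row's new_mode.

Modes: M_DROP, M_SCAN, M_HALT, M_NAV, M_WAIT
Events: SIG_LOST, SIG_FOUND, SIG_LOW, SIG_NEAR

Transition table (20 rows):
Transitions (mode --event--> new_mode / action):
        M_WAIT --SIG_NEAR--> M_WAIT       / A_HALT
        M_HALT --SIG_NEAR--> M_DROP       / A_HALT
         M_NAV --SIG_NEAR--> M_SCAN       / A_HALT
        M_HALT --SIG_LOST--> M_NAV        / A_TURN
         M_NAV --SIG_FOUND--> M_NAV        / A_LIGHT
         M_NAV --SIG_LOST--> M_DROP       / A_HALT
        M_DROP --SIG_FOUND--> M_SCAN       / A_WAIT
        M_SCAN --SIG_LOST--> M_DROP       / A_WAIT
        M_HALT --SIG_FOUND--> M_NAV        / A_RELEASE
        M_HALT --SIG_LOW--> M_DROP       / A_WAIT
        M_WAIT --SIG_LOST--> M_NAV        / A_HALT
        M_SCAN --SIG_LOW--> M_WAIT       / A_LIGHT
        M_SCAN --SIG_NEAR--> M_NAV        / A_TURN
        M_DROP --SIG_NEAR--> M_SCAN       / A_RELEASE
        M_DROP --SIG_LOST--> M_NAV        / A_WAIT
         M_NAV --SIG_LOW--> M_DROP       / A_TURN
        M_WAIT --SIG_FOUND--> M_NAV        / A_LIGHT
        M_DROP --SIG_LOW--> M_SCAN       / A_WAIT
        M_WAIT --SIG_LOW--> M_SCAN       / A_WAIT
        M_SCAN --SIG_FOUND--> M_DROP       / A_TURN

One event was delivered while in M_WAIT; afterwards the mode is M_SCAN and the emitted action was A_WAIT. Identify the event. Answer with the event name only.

SIG_LOW

try SIG_LOST: (M_WAIT, SIG_LOST) → (M_NAV, A_HALT)
try SIG_FOUND: (M_WAIT, SIG_FOUND) → (M_NAV, A_LIGHT)
try SIG_LOW: (M_WAIT, SIG_LOW) → (M_SCAN, A_WAIT)  ← matches
try SIG_NEAR: (M_WAIT, SIG_NEAR) → (M_WAIT, A_HALT)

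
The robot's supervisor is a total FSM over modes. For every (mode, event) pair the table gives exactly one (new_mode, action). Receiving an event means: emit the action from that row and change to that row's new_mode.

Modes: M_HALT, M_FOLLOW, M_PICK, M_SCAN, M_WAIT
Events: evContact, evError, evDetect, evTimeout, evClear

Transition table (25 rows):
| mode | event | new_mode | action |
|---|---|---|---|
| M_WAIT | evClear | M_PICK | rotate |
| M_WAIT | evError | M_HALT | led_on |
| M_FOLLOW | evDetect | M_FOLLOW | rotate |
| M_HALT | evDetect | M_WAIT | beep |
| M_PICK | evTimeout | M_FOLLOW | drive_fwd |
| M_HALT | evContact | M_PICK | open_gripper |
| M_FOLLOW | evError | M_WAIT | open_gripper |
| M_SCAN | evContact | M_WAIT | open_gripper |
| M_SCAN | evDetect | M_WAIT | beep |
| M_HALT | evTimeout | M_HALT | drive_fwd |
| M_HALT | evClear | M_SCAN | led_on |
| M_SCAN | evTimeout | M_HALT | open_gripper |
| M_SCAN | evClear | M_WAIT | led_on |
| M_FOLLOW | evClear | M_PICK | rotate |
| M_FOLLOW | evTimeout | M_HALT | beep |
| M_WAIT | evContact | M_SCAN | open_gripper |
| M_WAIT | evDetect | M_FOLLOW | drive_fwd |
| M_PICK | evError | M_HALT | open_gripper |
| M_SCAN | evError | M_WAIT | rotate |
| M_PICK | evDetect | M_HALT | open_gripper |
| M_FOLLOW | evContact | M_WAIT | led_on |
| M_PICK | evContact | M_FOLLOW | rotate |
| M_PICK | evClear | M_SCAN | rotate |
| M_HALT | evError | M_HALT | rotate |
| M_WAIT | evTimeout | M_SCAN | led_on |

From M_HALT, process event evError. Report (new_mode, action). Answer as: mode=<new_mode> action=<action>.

current mode = M_HALT; filter table to that mode:
  (M_HALT, evDetect) → (M_WAIT, beep)
  (M_HALT, evContact) → (M_PICK, open_gripper)
  (M_HALT, evTimeout) → (M_HALT, drive_fwd)
  (M_HALT, evClear) → (M_SCAN, led_on)
  (M_HALT, evError) → (M_HALT, rotate)  ← event matches
event = evError selects (M_HALT, rotate)

mode=M_HALT action=rotate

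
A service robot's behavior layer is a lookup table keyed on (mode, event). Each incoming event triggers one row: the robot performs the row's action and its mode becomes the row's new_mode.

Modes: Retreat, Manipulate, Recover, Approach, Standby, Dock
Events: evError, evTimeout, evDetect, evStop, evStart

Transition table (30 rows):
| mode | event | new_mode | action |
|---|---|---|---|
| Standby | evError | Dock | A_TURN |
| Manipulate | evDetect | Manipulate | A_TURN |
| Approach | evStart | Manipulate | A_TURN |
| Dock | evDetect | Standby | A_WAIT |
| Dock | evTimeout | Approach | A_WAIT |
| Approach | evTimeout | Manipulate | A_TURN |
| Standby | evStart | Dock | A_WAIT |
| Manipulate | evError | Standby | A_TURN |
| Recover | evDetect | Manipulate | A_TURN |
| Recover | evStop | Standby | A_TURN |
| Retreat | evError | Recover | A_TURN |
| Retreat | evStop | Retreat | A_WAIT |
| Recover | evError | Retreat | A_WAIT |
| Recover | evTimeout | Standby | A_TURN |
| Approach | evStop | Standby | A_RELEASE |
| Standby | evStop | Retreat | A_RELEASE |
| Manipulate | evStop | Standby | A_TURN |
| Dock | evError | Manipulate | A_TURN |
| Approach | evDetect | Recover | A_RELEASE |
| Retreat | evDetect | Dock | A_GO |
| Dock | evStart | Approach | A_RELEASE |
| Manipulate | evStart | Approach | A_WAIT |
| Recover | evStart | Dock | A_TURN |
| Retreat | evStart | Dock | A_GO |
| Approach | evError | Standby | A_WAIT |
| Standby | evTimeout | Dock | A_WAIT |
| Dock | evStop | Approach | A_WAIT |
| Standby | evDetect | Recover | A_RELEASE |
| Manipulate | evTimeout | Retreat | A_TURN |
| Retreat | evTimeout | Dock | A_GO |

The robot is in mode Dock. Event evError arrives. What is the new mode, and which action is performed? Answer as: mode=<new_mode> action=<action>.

mode=Manipulate action=A_TURN

current mode = Dock; filter table to that mode:
  (Dock, evDetect) → (Standby, A_WAIT)
  (Dock, evTimeout) → (Approach, A_WAIT)
  (Dock, evError) → (Manipulate, A_TURN)  ← event matches
  (Dock, evStart) → (Approach, A_RELEASE)
  (Dock, evStop) → (Approach, A_WAIT)
event = evError selects (Manipulate, A_TURN)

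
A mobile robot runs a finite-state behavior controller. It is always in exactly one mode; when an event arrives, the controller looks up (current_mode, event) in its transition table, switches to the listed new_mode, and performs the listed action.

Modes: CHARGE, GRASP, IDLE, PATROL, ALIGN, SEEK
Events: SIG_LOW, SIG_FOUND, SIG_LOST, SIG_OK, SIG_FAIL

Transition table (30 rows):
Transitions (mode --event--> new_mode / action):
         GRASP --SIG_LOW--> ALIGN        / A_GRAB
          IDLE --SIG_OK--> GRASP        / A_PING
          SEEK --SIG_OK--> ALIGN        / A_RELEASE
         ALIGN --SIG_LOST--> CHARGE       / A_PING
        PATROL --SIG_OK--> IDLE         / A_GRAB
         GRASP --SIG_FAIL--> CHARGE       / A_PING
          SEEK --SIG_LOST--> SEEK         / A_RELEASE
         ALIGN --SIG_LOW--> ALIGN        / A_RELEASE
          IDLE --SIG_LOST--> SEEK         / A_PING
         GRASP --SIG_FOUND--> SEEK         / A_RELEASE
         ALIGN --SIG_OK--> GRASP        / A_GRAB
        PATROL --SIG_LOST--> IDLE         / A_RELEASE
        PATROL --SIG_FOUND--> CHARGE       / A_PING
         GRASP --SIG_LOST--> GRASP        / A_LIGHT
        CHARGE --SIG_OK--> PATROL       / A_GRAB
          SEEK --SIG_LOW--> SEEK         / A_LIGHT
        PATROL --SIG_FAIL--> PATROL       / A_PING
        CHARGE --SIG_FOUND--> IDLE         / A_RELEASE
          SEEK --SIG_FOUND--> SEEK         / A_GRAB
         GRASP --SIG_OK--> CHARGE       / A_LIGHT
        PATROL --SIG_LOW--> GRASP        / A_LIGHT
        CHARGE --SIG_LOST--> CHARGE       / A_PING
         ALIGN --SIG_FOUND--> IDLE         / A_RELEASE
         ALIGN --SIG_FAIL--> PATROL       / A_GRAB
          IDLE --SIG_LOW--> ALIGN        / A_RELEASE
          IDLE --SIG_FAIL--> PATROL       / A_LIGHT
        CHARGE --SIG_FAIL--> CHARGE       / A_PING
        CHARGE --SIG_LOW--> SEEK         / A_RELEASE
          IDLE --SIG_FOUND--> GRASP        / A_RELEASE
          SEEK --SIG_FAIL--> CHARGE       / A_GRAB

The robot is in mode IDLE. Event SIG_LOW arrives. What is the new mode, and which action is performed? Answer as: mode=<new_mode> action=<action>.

mode=ALIGN action=A_RELEASE

current mode = IDLE; filter table to that mode:
  (IDLE, SIG_OK) → (GRASP, A_PING)
  (IDLE, SIG_LOST) → (SEEK, A_PING)
  (IDLE, SIG_LOW) → (ALIGN, A_RELEASE)  ← event matches
  (IDLE, SIG_FAIL) → (PATROL, A_LIGHT)
  (IDLE, SIG_FOUND) → (GRASP, A_RELEASE)
event = SIG_LOW selects (ALIGN, A_RELEASE)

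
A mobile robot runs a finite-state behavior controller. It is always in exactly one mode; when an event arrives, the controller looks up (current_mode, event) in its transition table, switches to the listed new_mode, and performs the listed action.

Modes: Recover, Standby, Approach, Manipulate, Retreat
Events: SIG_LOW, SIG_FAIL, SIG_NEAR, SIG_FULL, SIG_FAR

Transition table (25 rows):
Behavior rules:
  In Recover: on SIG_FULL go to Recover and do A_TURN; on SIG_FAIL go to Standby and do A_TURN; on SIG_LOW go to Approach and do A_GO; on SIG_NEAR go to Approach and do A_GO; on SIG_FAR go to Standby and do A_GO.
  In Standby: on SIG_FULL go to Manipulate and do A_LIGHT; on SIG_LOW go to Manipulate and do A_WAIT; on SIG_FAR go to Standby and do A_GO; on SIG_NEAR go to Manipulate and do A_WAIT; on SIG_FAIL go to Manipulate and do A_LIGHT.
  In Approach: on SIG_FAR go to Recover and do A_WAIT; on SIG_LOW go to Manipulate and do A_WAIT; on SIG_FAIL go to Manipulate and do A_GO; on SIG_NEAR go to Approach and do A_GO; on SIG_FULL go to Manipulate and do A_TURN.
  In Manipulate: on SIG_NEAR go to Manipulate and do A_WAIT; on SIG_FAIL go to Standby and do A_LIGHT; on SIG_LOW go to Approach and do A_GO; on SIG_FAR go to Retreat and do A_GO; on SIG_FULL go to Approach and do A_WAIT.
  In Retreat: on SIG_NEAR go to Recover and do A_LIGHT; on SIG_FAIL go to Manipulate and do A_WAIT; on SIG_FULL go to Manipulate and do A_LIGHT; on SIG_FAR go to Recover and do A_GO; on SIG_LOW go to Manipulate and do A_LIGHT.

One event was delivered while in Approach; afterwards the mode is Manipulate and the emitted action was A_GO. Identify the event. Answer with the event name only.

SIG_FAIL

try SIG_LOW: (Approach, SIG_LOW) → (Manipulate, A_WAIT)
try SIG_FAIL: (Approach, SIG_FAIL) → (Manipulate, A_GO)  ← matches
try SIG_NEAR: (Approach, SIG_NEAR) → (Approach, A_GO)
try SIG_FULL: (Approach, SIG_FULL) → (Manipulate, A_TURN)
try SIG_FAR: (Approach, SIG_FAR) → (Recover, A_WAIT)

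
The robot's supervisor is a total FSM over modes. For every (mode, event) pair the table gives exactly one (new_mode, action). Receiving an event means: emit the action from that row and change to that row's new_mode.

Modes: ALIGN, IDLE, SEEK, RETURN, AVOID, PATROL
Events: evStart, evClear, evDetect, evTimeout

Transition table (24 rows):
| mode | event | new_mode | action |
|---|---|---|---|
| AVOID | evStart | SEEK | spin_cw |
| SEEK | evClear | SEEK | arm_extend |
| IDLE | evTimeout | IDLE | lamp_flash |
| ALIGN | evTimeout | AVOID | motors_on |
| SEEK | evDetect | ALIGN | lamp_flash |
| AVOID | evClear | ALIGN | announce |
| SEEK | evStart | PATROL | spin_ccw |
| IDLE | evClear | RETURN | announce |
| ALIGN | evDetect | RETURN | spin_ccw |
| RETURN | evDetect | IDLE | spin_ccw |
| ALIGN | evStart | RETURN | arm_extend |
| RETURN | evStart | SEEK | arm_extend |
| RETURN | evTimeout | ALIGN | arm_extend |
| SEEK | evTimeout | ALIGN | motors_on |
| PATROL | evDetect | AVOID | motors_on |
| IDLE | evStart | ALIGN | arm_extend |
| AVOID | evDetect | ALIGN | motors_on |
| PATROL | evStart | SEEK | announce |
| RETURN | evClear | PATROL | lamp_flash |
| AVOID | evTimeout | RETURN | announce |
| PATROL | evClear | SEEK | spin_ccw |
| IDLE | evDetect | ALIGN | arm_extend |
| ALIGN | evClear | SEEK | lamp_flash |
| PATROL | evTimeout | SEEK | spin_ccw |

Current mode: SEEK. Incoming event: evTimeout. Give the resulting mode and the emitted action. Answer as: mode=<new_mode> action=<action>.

current mode = SEEK; filter table to that mode:
  (SEEK, evClear) → (SEEK, arm_extend)
  (SEEK, evDetect) → (ALIGN, lamp_flash)
  (SEEK, evStart) → (PATROL, spin_ccw)
  (SEEK, evTimeout) → (ALIGN, motors_on)  ← event matches
event = evTimeout selects (ALIGN, motors_on)

mode=ALIGN action=motors_on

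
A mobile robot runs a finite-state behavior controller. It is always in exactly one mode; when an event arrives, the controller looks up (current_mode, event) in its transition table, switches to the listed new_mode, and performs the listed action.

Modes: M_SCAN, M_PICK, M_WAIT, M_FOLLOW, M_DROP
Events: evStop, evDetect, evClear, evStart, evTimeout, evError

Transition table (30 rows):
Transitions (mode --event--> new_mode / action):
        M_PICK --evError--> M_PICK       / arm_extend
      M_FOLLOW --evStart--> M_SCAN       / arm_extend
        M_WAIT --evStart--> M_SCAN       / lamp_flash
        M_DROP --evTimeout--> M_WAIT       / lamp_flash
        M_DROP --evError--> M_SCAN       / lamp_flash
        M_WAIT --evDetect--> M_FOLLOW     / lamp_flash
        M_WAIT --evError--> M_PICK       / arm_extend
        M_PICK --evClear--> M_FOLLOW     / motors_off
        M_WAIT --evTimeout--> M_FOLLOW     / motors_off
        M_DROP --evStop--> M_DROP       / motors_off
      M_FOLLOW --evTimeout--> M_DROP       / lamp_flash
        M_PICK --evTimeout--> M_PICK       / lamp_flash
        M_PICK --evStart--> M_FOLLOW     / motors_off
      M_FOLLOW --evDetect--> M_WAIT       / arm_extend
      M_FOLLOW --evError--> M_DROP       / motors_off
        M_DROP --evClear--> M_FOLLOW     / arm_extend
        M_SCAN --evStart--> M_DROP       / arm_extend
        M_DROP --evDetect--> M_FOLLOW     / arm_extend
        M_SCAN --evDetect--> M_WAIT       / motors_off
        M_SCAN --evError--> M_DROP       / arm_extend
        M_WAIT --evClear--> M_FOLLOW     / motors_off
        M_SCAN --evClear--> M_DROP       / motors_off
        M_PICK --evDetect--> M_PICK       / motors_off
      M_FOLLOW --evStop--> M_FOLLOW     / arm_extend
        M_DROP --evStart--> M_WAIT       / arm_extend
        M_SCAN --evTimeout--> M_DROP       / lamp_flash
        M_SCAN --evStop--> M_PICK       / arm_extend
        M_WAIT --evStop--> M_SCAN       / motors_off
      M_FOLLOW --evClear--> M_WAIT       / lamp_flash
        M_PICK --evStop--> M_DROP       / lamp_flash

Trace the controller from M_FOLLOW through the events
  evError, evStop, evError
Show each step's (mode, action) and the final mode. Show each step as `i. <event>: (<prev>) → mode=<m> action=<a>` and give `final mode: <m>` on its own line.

1. evError: (M_FOLLOW) → mode=M_DROP action=motors_off
2. evStop: (M_DROP) → mode=M_DROP action=motors_off
3. evError: (M_DROP) → mode=M_SCAN action=lamp_flash

final mode: M_SCAN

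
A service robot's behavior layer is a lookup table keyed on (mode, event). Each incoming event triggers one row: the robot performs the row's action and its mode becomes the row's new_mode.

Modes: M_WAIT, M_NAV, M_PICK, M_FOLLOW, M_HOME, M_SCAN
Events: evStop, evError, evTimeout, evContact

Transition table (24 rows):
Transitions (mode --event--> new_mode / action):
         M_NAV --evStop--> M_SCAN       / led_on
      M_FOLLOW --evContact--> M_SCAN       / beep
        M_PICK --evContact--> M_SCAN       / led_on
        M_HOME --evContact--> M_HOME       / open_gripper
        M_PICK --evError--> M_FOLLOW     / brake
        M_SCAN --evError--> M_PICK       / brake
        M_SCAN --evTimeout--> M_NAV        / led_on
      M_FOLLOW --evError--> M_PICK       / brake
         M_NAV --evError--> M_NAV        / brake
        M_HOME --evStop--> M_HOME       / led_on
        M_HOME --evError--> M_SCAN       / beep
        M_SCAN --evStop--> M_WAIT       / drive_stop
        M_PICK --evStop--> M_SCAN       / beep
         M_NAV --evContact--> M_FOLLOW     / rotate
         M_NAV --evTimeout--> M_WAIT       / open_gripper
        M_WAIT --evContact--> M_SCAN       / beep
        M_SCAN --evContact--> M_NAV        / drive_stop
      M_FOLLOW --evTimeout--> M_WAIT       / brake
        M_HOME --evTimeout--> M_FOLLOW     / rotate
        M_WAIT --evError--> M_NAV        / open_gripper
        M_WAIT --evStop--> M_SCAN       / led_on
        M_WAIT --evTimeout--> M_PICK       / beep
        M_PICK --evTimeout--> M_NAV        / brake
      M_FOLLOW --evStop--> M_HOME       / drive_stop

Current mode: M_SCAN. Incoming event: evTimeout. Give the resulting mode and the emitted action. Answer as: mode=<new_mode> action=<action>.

mode=M_NAV action=led_on

current mode = M_SCAN; filter table to that mode:
  (M_SCAN, evError) → (M_PICK, brake)
  (M_SCAN, evTimeout) → (M_NAV, led_on)  ← event matches
  (M_SCAN, evStop) → (M_WAIT, drive_stop)
  (M_SCAN, evContact) → (M_NAV, drive_stop)
event = evTimeout selects (M_NAV, led_on)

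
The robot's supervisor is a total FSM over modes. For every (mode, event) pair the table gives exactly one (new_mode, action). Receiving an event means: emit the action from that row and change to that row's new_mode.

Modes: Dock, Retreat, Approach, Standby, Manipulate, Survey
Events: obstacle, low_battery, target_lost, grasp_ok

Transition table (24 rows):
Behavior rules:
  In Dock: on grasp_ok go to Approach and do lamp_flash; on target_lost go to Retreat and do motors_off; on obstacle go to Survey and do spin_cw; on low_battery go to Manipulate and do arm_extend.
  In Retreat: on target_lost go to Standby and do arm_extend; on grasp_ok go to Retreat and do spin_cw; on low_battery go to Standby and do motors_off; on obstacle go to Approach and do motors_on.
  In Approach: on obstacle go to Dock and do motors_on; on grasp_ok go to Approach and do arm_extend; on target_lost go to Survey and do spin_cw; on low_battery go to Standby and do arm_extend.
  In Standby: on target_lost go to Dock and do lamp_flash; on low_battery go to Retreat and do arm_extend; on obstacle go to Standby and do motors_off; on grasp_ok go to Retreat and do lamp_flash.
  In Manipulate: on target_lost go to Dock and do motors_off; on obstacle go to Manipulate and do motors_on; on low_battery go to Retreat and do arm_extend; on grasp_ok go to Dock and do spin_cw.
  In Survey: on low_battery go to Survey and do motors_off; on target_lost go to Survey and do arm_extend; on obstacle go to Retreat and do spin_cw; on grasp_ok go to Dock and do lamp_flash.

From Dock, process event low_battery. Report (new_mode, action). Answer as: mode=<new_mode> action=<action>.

mode=Manipulate action=arm_extend

current mode = Dock; filter table to that mode:
  (Dock, grasp_ok) → (Approach, lamp_flash)
  (Dock, target_lost) → (Retreat, motors_off)
  (Dock, obstacle) → (Survey, spin_cw)
  (Dock, low_battery) → (Manipulate, arm_extend)  ← event matches
event = low_battery selects (Manipulate, arm_extend)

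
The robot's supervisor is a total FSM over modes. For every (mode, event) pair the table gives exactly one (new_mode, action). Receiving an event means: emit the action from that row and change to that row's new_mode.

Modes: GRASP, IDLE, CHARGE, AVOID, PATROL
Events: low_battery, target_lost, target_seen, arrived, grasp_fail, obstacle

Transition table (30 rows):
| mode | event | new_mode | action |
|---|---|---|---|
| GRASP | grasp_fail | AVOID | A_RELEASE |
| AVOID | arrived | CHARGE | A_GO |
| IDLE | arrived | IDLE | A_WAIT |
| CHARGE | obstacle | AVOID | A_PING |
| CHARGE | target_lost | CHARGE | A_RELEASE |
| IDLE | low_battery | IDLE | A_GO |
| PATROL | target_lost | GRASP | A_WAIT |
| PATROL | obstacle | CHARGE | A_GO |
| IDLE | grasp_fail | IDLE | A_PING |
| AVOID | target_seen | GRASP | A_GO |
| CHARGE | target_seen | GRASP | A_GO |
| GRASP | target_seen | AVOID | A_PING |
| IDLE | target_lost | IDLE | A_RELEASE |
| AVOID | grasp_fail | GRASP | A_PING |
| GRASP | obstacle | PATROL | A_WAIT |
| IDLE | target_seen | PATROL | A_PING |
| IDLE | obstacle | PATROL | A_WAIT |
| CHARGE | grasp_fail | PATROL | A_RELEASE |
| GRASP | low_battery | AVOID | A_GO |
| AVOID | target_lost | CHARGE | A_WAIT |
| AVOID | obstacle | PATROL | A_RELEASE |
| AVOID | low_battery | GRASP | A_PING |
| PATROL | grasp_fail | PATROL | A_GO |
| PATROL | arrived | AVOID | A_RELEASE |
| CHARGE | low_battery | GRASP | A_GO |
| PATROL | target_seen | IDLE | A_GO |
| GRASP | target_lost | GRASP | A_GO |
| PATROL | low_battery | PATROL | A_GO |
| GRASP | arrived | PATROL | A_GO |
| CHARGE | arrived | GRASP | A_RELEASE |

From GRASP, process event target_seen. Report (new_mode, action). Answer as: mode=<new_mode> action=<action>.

mode=AVOID action=A_PING

current mode = GRASP; filter table to that mode:
  (GRASP, grasp_fail) → (AVOID, A_RELEASE)
  (GRASP, target_seen) → (AVOID, A_PING)  ← event matches
  (GRASP, obstacle) → (PATROL, A_WAIT)
  (GRASP, low_battery) → (AVOID, A_GO)
  (GRASP, target_lost) → (GRASP, A_GO)
  (GRASP, arrived) → (PATROL, A_GO)
event = target_seen selects (AVOID, A_PING)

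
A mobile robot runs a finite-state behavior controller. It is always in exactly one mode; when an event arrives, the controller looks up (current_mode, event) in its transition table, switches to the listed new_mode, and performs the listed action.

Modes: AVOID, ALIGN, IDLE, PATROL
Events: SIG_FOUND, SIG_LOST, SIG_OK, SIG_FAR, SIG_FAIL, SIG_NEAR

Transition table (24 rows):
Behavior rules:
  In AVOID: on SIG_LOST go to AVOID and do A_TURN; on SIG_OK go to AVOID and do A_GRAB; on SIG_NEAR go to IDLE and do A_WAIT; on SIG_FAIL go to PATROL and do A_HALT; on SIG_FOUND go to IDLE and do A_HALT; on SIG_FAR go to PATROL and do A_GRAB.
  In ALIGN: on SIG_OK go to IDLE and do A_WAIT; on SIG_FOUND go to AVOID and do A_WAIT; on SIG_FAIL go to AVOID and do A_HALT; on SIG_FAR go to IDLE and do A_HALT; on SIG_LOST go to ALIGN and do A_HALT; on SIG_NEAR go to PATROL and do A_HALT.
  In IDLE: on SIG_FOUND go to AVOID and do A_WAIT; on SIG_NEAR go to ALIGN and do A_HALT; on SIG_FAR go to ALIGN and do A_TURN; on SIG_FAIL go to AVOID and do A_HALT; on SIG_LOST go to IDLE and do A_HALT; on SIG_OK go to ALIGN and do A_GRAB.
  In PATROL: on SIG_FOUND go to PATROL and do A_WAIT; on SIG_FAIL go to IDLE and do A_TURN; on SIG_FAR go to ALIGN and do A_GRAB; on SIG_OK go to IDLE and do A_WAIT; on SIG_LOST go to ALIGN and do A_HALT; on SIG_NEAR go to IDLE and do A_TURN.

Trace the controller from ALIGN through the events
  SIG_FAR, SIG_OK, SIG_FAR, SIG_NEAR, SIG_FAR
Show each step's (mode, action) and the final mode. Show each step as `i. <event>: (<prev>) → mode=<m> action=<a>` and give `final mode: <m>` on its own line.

final mode: IDLE

1. SIG_FAR: (ALIGN) → mode=IDLE action=A_HALT
2. SIG_OK: (IDLE) → mode=ALIGN action=A_GRAB
3. SIG_FAR: (ALIGN) → mode=IDLE action=A_HALT
4. SIG_NEAR: (IDLE) → mode=ALIGN action=A_HALT
5. SIG_FAR: (ALIGN) → mode=IDLE action=A_HALT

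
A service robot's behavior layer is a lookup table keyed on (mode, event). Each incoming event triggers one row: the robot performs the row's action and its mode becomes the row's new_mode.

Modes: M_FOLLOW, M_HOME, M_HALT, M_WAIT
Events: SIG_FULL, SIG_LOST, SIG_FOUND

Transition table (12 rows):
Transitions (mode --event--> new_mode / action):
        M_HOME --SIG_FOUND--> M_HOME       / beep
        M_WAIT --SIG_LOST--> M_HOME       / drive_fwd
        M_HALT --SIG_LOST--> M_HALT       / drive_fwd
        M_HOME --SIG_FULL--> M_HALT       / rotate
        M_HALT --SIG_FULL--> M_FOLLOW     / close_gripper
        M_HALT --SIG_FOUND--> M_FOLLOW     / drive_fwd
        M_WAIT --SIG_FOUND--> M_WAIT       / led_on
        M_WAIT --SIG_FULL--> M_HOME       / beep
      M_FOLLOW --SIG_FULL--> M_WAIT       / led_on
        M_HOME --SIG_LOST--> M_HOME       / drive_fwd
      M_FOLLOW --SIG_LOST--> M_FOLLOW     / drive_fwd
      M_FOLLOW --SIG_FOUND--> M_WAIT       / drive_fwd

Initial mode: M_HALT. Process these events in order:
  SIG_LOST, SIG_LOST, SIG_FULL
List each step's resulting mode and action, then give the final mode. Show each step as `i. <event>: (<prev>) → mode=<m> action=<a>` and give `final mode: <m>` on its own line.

final mode: M_FOLLOW

1. SIG_LOST: (M_HALT) → mode=M_HALT action=drive_fwd
2. SIG_LOST: (M_HALT) → mode=M_HALT action=drive_fwd
3. SIG_FULL: (M_HALT) → mode=M_FOLLOW action=close_gripper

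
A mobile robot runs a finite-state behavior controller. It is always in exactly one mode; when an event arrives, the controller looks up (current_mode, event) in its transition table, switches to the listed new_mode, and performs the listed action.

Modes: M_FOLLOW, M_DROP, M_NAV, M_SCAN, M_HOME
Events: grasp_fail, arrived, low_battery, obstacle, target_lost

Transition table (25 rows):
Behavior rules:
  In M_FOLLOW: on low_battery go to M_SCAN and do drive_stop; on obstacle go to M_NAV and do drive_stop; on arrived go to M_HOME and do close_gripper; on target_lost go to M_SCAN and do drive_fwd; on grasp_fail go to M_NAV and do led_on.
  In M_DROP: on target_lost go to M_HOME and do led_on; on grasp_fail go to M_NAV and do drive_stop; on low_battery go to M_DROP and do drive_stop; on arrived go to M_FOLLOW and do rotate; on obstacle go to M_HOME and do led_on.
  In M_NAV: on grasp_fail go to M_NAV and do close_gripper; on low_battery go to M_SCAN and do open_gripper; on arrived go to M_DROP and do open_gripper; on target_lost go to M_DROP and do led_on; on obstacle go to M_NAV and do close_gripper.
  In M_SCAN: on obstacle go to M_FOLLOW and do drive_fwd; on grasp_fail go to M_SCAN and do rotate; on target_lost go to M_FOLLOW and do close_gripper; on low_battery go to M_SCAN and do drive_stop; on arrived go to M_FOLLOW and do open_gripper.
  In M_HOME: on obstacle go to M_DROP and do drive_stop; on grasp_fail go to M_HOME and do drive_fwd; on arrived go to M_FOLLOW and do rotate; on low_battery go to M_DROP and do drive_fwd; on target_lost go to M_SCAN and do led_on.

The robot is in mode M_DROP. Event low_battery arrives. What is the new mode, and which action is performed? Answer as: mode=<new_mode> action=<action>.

mode=M_DROP action=drive_stop

current mode = M_DROP; filter table to that mode:
  (M_DROP, target_lost) → (M_HOME, led_on)
  (M_DROP, grasp_fail) → (M_NAV, drive_stop)
  (M_DROP, low_battery) → (M_DROP, drive_stop)  ← event matches
  (M_DROP, arrived) → (M_FOLLOW, rotate)
  (M_DROP, obstacle) → (M_HOME, led_on)
event = low_battery selects (M_DROP, drive_stop)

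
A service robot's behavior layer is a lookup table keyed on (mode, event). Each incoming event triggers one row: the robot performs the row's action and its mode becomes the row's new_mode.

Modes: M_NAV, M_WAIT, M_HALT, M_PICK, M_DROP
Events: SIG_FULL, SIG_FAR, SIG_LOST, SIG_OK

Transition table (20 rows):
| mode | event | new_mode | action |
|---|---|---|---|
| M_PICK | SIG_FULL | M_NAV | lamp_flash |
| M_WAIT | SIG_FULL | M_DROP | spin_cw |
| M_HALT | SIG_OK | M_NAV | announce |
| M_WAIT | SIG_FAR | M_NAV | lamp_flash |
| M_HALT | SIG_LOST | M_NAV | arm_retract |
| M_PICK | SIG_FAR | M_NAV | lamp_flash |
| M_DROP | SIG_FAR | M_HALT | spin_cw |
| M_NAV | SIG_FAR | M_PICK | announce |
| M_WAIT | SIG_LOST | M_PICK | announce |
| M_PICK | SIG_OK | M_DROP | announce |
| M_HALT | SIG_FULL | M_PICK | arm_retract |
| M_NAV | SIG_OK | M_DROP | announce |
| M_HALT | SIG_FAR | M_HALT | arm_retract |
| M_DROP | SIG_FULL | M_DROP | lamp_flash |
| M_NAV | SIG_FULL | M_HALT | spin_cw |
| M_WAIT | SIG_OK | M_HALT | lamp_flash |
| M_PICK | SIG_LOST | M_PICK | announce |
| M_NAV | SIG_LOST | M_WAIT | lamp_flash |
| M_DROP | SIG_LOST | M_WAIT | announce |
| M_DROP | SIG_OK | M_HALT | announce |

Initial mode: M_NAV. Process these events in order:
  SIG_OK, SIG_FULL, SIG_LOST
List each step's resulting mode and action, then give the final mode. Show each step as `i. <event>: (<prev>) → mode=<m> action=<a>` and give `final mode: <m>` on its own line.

final mode: M_WAIT

1. SIG_OK: (M_NAV) → mode=M_DROP action=announce
2. SIG_FULL: (M_DROP) → mode=M_DROP action=lamp_flash
3. SIG_LOST: (M_DROP) → mode=M_WAIT action=announce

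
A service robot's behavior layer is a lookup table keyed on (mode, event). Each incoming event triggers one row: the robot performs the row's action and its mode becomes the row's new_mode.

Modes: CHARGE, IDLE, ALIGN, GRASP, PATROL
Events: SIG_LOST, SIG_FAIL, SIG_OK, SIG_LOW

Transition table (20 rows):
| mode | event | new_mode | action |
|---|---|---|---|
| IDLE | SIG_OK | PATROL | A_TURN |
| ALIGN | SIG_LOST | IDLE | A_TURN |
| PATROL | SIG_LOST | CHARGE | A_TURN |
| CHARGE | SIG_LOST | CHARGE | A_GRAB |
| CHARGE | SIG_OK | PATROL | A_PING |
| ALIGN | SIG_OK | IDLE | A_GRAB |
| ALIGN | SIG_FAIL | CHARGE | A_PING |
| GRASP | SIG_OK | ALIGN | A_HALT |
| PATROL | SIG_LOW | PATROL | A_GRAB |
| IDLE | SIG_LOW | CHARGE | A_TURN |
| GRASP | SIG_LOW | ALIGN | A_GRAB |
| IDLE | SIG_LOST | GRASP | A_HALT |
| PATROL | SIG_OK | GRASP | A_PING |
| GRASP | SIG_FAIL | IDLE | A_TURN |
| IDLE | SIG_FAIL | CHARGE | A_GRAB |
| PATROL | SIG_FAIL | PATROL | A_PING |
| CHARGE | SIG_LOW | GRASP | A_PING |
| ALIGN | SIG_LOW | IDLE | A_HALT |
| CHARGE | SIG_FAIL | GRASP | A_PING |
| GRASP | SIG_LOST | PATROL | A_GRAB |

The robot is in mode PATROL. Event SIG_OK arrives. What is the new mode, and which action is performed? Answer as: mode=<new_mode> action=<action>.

current mode = PATROL; filter table to that mode:
  (PATROL, SIG_LOST) → (CHARGE, A_TURN)
  (PATROL, SIG_LOW) → (PATROL, A_GRAB)
  (PATROL, SIG_OK) → (GRASP, A_PING)  ← event matches
  (PATROL, SIG_FAIL) → (PATROL, A_PING)
event = SIG_OK selects (GRASP, A_PING)

mode=GRASP action=A_PING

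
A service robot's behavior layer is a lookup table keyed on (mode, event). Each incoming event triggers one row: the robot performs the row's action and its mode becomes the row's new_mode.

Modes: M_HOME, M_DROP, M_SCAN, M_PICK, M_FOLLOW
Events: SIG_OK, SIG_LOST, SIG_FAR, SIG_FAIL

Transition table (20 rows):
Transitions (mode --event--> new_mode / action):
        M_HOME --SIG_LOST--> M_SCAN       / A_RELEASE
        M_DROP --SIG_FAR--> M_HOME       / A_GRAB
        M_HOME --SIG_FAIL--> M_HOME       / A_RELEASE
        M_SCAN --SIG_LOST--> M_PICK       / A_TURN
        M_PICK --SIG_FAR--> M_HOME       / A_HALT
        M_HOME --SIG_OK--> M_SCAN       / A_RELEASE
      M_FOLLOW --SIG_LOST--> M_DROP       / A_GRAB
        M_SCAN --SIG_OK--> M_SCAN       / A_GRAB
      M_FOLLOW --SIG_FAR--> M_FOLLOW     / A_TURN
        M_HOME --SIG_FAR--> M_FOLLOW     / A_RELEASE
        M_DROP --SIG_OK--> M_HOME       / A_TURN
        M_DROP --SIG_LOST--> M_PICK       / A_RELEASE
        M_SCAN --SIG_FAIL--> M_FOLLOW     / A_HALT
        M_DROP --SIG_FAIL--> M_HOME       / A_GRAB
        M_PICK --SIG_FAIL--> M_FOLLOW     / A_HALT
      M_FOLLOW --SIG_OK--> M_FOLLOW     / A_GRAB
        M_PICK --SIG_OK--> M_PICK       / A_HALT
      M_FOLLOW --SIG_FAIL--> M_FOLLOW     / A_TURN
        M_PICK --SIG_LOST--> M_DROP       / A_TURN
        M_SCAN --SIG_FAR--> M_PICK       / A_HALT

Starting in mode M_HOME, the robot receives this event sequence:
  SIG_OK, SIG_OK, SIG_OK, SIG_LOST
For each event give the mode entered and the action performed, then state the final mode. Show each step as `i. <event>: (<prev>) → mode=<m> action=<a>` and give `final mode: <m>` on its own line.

final mode: M_PICK

1. SIG_OK: (M_HOME) → mode=M_SCAN action=A_RELEASE
2. SIG_OK: (M_SCAN) → mode=M_SCAN action=A_GRAB
3. SIG_OK: (M_SCAN) → mode=M_SCAN action=A_GRAB
4. SIG_LOST: (M_SCAN) → mode=M_PICK action=A_TURN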